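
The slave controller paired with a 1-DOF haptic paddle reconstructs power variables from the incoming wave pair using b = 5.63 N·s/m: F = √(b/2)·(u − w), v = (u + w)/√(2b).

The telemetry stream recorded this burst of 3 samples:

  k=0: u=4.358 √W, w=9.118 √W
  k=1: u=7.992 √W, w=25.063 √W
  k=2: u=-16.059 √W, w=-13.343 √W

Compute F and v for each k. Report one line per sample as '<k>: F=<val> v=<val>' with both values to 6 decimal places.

0: F=-7.986310 v=4.015982
1: F=-28.641658 v=9.850720
2: F=-4.556894 v=-8.762089

k=0: u−w=-4.760000, u+w=13.476000; √(b/2)=1.677796, √(2b)=3.355592; F=1.677796×(-4.76)=-7.986310, v=13.476000/3.355592=4.015982
k=1: u−w=-17.071000, u+w=33.055000; √(b/2)=1.677796, √(2b)=3.355592; F=1.677796×(-17.071)=-28.641658, v=33.055000/3.355592=9.850720
k=2: u−w=-2.716000, u+w=-29.402000; √(b/2)=1.677796, √(2b)=3.355592; F=1.677796×(-2.716)=-4.556894, v=-29.402000/3.355592=-8.762089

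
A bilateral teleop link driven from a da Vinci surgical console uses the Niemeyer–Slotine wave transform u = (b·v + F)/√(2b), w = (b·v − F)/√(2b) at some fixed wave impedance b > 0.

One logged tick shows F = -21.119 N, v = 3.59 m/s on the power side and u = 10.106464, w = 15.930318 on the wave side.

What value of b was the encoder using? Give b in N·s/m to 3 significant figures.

b = 26.3 N·s/m

u + w = 26.036782;  u + w = √(2b)·v, so √(2b) = 26.036782/3.59 = 7.252586.
b = (√(2b))²/2 = 52.599997/2 = 26.299998.
(Check via u − w = 2F/√(2b): u − w = -5.823854, 2F/√(2b) = -5.823854.)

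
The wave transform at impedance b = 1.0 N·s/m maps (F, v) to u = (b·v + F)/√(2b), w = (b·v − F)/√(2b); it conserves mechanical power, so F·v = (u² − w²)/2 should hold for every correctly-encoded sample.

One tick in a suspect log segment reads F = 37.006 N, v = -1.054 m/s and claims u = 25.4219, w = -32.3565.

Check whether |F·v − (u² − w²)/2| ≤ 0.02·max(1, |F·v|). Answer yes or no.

F·v = 37.006×(-1.054) = -39.0043 W.
(u² − w²)/2 = (646.2730 − 1046.9431)/2 = -200.3350 W.
|Δ| = 161.3307;  2% of max(1, |F·v|) = 0.7801.

no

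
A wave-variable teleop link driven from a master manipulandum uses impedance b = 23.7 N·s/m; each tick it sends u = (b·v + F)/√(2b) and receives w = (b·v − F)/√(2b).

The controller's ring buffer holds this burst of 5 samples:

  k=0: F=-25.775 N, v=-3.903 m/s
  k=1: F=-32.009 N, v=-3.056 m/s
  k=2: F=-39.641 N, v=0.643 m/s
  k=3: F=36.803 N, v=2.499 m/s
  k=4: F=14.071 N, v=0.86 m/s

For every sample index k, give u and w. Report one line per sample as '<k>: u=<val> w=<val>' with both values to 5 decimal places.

0: u=-17.17939 w=-9.69185
1: u=-15.16917 w=-5.87067
2: u=-3.54433 w=7.97124
3: u=13.94809 w=3.25694
4: u=5.00424 w=0.91666

k=0: b·v=23.7×(-3.903)=-92.50110; √(2b)=6.88477; u=(-92.50110+(-25.775))/6.88477=-17.17939, w=(-92.50110−(-25.775))/6.88477=-9.69185
k=1: b·v=23.7×(-3.056)=-72.42720; √(2b)=6.88477; u=(-72.42720+(-32.009))/6.88477=-15.16917, w=(-72.42720−(-32.009))/6.88477=-5.87067
k=2: b·v=23.7×0.643=15.23910; √(2b)=6.88477; u=(15.23910+(-39.641))/6.88477=-3.54433, w=(15.23910−(-39.641))/6.88477=7.97124
k=3: b·v=23.7×2.499=59.22630; √(2b)=6.88477; u=(59.22630+36.803)/6.88477=13.94809, w=(59.22630−36.803)/6.88477=3.25694
k=4: b·v=23.7×0.86=20.38200; √(2b)=6.88477; u=(20.38200+14.071)/6.88477=5.00424, w=(20.38200−14.071)/6.88477=0.91666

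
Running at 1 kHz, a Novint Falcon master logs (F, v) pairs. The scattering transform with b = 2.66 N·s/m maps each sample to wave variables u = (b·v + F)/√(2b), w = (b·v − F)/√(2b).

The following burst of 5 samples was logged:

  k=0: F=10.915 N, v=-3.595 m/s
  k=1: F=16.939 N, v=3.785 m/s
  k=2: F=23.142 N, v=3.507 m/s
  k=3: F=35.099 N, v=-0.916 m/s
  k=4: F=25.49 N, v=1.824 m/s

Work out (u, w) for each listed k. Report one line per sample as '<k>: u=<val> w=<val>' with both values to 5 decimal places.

k=0: b·v=2.66×(-3.595)=-9.56270; √(2b)=2.30651; u=(-9.56270+10.915)/2.30651=0.58630, w=(-9.56270−10.915)/2.30651=-8.87821
k=1: b·v=2.66×3.785=10.06810; √(2b)=2.30651; u=(10.06810+16.939)/2.30651=11.70906, w=(10.06810−16.939)/2.30651=-2.97891
k=2: b·v=2.66×3.507=9.32862; √(2b)=2.30651; u=(9.32862+23.142)/2.30651=14.07780, w=(9.32862−23.142)/2.30651=-5.98886
k=3: b·v=2.66×(-0.916)=-2.43656; √(2b)=2.30651; u=(-2.43656+35.099)/2.30651=14.16096, w=(-2.43656−35.099)/2.30651=-16.27373
k=4: b·v=2.66×1.824=4.85184; √(2b)=2.30651; u=(4.85184+25.49)/2.30651=13.15486, w=(4.85184−25.49)/2.30651=-8.94778

0: u=0.58630 w=-8.87821
1: u=11.70906 w=-2.97891
2: u=14.07780 w=-5.98886
3: u=14.16096 w=-16.27373
4: u=13.15486 w=-8.94778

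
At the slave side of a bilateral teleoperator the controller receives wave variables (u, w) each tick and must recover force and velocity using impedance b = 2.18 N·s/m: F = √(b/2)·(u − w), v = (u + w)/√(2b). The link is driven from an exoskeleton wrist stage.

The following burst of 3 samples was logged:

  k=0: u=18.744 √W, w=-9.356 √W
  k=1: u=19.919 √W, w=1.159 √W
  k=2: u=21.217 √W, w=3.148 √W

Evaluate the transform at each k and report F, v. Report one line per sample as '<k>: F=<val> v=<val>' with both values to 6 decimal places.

k=0: u−w=28.100000, u+w=9.388000; √(b/2)=1.044031, √(2b)=2.088061; F=1.044031×28.1=29.337261, v=9.388000/2.088061=4.496037
k=1: u−w=18.760000, u+w=21.078000; √(b/2)=1.044031, √(2b)=2.088061; F=1.044031×18.76=19.586015, v=21.078000/2.088061=10.094531
k=2: u−w=18.069000, u+w=24.365000; √(b/2)=1.044031, √(2b)=2.088061; F=1.044031×18.069=18.864590, v=24.365000/2.088061=11.668719

0: F=29.337261 v=4.496037
1: F=19.586015 v=10.094531
2: F=18.864590 v=11.668719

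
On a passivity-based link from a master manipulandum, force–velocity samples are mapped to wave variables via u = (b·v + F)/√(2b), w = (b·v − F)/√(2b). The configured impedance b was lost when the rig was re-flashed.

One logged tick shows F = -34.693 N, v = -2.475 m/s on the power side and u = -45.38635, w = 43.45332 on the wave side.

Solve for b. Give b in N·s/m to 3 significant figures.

u + w = -1.9330;  u + w = √(2b)·v, so √(2b) = -1.9330/(-2.475) = 0.7810.
b = (√(2b))²/2 = 0.6100/2 = 0.3050.
(Check via u − w = 2F/√(2b): u − w = -88.8397, 2F/√(2b) = -88.8400.)

b = 0.305 N·s/m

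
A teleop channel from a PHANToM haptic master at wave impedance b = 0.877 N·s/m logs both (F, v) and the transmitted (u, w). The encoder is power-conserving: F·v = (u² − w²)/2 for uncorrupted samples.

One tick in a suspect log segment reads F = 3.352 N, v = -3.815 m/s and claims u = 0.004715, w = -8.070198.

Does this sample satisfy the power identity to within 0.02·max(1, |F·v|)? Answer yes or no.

no

F·v = 3.352×(-3.815) = -12.787880 W.
(u² − w²)/2 = (0.000022 − 65.128096)/2 = -32.564037 W.
|Δ| = 19.776157;  2% of max(1, |F·v|) = 0.255758.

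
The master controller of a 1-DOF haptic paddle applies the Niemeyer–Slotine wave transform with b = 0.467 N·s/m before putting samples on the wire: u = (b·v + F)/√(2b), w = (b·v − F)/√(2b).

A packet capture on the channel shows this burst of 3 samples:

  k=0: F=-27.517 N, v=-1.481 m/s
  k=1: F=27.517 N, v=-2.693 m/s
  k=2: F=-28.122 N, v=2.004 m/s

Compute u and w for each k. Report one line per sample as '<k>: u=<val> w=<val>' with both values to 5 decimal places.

k=0: b·v=0.467×(-1.481)=-0.69163; √(2b)=0.96644; u=(-0.69163+(-27.517))/0.96644=-29.18828, w=(-0.69163−(-27.517))/0.96644=27.75699
k=1: b·v=0.467×(-2.693)=-1.25763; √(2b)=0.96644; u=(-1.25763+27.517)/0.96644=27.17133, w=(-1.25763−27.517)/0.96644=-29.77394
k=2: b·v=0.467×2.004=0.93587; √(2b)=0.96644; u=(0.93587+(-28.122))/0.96644=-28.13028, w=(0.93587−(-28.122))/0.96644=30.06701

0: u=-29.18828 w=27.75699
1: u=27.17133 w=-29.77394
2: u=-28.13028 w=30.06701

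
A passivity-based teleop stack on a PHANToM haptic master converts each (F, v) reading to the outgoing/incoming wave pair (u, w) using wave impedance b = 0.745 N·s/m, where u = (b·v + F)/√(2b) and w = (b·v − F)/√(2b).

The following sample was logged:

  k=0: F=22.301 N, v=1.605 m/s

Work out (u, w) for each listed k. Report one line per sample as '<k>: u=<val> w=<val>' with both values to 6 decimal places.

0: u=19.249267 w=-17.290115

k=0: b·v=0.745×1.605=1.195725; √(2b)=1.220656; u=(1.195725+22.301)/1.220656=19.249267, w=(1.195725−22.301)/1.220656=-17.290115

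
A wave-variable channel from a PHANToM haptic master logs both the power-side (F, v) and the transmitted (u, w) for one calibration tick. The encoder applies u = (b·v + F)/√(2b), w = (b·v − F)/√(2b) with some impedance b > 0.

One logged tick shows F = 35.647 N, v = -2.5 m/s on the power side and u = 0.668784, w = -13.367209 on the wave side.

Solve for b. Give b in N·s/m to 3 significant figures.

u + w = -12.698425;  u + w = √(2b)·v, so √(2b) = -12.698425/(-2.5) = 5.079370.
b = (√(2b))²/2 = 25.800000/2 = 12.900000.
(Check via u − w = 2F/√(2b): u − w = 14.035993, 2F/√(2b) = 14.035993.)

b = 12.9 N·s/m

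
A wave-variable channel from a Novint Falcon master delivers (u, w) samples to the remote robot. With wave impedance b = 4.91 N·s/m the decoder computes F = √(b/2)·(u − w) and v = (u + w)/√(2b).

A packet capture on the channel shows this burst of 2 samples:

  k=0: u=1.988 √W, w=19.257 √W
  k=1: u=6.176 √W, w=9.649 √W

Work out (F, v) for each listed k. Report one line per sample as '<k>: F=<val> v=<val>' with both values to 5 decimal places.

k=0: u−w=-17.26900, u+w=21.24500; √(b/2)=1.56684, √(2b)=3.13369; F=1.56684×(-17.269)=-27.05783, v=21.24500/3.13369=6.77955
k=1: u−w=-3.47300, u+w=15.82500; √(b/2)=1.56684, √(2b)=3.13369; F=1.56684×(-3.473)=-5.44165, v=15.82500/3.13369=5.04996

0: F=-27.05783 v=6.77955
1: F=-5.44165 v=5.04996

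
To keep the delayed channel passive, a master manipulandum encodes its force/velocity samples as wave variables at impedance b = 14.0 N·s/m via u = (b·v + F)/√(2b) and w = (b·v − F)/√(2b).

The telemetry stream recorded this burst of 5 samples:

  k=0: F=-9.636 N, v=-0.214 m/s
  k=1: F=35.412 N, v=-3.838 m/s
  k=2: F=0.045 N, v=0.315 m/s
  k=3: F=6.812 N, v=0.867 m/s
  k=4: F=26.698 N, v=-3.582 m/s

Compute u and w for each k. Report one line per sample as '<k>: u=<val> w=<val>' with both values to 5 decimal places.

0: u=-2.38722 w=1.25484
1: u=-3.46215 w=-16.84663
2: u=0.84192 w=0.82491
3: u=3.58121 w=1.00652
4: u=-4.43163 w=-14.52253

k=0: b·v=14.0×(-0.214)=-2.99600; √(2b)=5.29150; u=(-2.99600+(-9.636))/5.29150=-2.38722, w=(-2.99600−(-9.636))/5.29150=1.25484
k=1: b·v=14.0×(-3.838)=-53.73200; √(2b)=5.29150; u=(-53.73200+35.412)/5.29150=-3.46215, w=(-53.73200−35.412)/5.29150=-16.84663
k=2: b·v=14.0×0.315=4.41000; √(2b)=5.29150; u=(4.41000+0.045)/5.29150=0.84192, w=(4.41000−0.045)/5.29150=0.82491
k=3: b·v=14.0×0.867=12.13800; √(2b)=5.29150; u=(12.13800+6.812)/5.29150=3.58121, w=(12.13800−6.812)/5.29150=1.00652
k=4: b·v=14.0×(-3.582)=-50.14800; √(2b)=5.29150; u=(-50.14800+26.698)/5.29150=-4.43163, w=(-50.14800−26.698)/5.29150=-14.52253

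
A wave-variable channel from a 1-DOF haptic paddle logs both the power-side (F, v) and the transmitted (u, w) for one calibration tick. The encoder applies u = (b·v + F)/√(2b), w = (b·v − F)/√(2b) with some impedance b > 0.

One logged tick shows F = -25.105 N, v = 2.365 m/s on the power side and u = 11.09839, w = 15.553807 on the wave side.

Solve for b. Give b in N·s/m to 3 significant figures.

u + w = 26.652197;  u + w = √(2b)·v, so √(2b) = 26.652197/2.365 = 11.269428.
b = (√(2b))²/2 = 127.000005/2 = 63.500003.
(Check via u − w = 2F/√(2b): u − w = -4.455417, 2F/√(2b) = -4.455417.)

b = 63.5 N·s/m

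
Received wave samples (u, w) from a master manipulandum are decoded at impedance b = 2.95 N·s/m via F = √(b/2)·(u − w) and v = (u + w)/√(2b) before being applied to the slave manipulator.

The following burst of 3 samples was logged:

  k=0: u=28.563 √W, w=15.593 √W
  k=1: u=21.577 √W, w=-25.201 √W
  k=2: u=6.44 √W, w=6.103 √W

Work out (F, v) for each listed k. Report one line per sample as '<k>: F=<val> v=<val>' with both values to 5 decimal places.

0: F=15.75201 v=18.17874
1: F=56.81168 v=-1.49198
2: F=0.40929 v=5.16387

k=0: u−w=12.97000, u+w=44.15600; √(b/2)=1.21450, √(2b)=2.42899; F=1.21450×12.97=15.75201, v=44.15600/2.42899=18.17874
k=1: u−w=46.77800, u+w=-3.62400; √(b/2)=1.21450, √(2b)=2.42899; F=1.21450×46.778=56.81168, v=-3.62400/2.42899=-1.49198
k=2: u−w=0.33700, u+w=12.54300; √(b/2)=1.21450, √(2b)=2.42899; F=1.21450×0.337=0.40929, v=12.54300/2.42899=5.16387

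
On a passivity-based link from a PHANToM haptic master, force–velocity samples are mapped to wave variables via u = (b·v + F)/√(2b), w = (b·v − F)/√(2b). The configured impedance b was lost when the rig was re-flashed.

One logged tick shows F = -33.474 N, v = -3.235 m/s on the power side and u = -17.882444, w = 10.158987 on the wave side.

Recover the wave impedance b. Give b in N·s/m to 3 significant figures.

u + w = -7.723457;  u + w = √(2b)·v, so √(2b) = -7.723457/(-3.235) = 2.387467.
b = (√(2b))²/2 = 5.700001/2 = 2.850000.
(Check via u − w = 2F/√(2b): u − w = -28.041431, 2F/√(2b) = -28.041430.)

b = 2.85 N·s/m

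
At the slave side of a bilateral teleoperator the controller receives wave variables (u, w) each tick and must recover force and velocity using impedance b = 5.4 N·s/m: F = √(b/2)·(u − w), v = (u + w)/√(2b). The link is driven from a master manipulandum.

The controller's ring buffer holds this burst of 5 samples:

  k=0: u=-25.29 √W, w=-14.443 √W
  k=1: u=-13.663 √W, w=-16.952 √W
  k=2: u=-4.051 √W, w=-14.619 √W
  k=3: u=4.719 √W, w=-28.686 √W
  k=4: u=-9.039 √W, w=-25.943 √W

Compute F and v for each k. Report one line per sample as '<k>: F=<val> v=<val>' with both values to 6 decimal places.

0: F=-17.823440 v=-12.090367
1: F=5.404378 v=-9.315848
2: F=17.364996 v=-5.681100
3: F=54.890016 v=-7.292926
4: F=27.776106 v=-10.644684

k=0: u−w=-10.847000, u+w=-39.733000; √(b/2)=1.643168, √(2b)=3.286335; F=1.643168×(-10.847)=-17.823440, v=-39.733000/3.286335=-12.090367
k=1: u−w=3.289000, u+w=-30.615000; √(b/2)=1.643168, √(2b)=3.286335; F=1.643168×3.289=5.404378, v=-30.615000/3.286335=-9.315848
k=2: u−w=10.568000, u+w=-18.670000; √(b/2)=1.643168, √(2b)=3.286335; F=1.643168×10.568=17.364996, v=-18.670000/3.286335=-5.681100
k=3: u−w=33.405000, u+w=-23.967000; √(b/2)=1.643168, √(2b)=3.286335; F=1.643168×33.405=54.890016, v=-23.967000/3.286335=-7.292926
k=4: u−w=16.904000, u+w=-34.982000; √(b/2)=1.643168, √(2b)=3.286335; F=1.643168×16.904=27.776106, v=-34.982000/3.286335=-10.644684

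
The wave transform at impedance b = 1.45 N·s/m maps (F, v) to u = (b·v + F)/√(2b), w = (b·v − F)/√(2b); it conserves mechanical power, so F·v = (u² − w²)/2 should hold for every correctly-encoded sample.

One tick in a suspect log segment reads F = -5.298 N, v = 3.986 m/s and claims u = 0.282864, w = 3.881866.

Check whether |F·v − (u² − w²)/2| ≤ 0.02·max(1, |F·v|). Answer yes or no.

F·v = (-5.298)×3.986 = -21.117828 W.
(u² − w²)/2 = (0.080012 − 15.068884)/2 = -7.494436 W.
|Δ| = 13.623392;  2% of max(1, |F·v|) = 0.422357.

no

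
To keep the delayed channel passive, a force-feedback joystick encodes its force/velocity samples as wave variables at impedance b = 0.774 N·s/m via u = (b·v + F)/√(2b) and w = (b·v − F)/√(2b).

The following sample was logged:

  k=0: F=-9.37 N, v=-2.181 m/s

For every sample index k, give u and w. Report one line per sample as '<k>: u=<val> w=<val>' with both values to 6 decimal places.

0: u=-8.887811 w=6.174240

k=0: b·v=0.774×(-2.181)=-1.688094; √(2b)=1.244186; u=(-1.688094+(-9.37))/1.244186=-8.887811, w=(-1.688094−(-9.37))/1.244186=6.174240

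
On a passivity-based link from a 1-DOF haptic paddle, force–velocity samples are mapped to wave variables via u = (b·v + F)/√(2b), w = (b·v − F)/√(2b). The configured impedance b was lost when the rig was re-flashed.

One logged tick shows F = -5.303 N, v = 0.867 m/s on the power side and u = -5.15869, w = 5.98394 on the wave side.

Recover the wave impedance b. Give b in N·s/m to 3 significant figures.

b = 0.453 N·s/m

u + w = 0.82525;  u + w = √(2b)·v, so √(2b) = 0.82525/0.867 = 0.95185.
b = (√(2b))²/2 = 0.90601/2 = 0.45300.
(Check via u − w = 2F/√(2b): u − w = -11.14263, 2F/√(2b) = -11.14257.)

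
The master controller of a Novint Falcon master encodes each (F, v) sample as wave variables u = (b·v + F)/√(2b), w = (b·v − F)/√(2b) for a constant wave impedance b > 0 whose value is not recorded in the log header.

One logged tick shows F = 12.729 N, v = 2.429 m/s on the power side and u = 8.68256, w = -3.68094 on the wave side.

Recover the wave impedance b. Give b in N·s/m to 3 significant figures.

u + w = 5.0016;  u + w = √(2b)·v, so √(2b) = 5.0016/2.429 = 2.0591.
b = (√(2b))²/2 = 4.2400/2 = 2.1200.
(Check via u − w = 2F/√(2b): u − w = 12.3635, 2F/√(2b) = 12.3635.)

b = 2.12 N·s/m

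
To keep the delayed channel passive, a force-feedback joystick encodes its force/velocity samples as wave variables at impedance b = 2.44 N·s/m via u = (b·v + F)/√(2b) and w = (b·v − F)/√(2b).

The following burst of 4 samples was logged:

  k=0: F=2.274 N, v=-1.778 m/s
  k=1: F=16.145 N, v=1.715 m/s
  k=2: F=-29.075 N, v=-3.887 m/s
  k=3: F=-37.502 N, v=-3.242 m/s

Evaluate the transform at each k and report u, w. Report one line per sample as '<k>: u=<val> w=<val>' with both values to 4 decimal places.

0: u=-0.9345 w=-2.9933
1: u=9.2028 w=-5.4142
2: u=-17.4550 w=8.8683
3: u=-20.5573 w=13.3955

k=0: b·v=2.44×(-1.778)=-4.3383; √(2b)=2.2091; u=(-4.3383+2.274)/2.2091=-0.9345, w=(-4.3383−2.274)/2.2091=-2.9933
k=1: b·v=2.44×1.715=4.1846; √(2b)=2.2091; u=(4.1846+16.145)/2.2091=9.2028, w=(4.1846−16.145)/2.2091=-5.4142
k=2: b·v=2.44×(-3.887)=-9.4843; √(2b)=2.2091; u=(-9.4843+(-29.075))/2.2091=-17.4550, w=(-9.4843−(-29.075))/2.2091=8.8683
k=3: b·v=2.44×(-3.242)=-7.9105; √(2b)=2.2091; u=(-7.9105+(-37.502))/2.2091=-20.5573, w=(-7.9105−(-37.502))/2.2091=13.3955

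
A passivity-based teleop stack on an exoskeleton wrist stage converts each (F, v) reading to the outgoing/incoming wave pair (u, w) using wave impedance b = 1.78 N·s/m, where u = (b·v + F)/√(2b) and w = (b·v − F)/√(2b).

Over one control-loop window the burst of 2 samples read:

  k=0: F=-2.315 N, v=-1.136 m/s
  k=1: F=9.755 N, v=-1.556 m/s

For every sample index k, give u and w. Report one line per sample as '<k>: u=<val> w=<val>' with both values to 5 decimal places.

k=0: b·v=1.78×(-1.136)=-2.02208; √(2b)=1.88680; u=(-2.02208+(-2.315))/1.88680=-2.29865, w=(-2.02208−(-2.315))/1.88680=0.15525
k=1: b·v=1.78×(-1.556)=-2.76968; √(2b)=1.88680; u=(-2.76968+9.755)/1.88680=3.70221, w=(-2.76968−9.755)/1.88680=-6.63807

0: u=-2.29865 w=0.15525
1: u=3.70221 w=-6.63807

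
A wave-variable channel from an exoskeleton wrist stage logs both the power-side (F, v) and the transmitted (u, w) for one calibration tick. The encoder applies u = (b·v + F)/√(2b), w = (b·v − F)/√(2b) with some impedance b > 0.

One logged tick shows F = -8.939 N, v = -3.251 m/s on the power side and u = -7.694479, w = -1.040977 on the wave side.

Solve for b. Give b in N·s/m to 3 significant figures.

u + w = -8.735456;  u + w = √(2b)·v, so √(2b) = -8.735456/(-3.251) = 2.687006.
b = (√(2b))²/2 = 7.220000/2 = 3.610000.
(Check via u − w = 2F/√(2b): u − w = -6.653502, 2F/√(2b) = -6.653502.)

b = 3.61 N·s/m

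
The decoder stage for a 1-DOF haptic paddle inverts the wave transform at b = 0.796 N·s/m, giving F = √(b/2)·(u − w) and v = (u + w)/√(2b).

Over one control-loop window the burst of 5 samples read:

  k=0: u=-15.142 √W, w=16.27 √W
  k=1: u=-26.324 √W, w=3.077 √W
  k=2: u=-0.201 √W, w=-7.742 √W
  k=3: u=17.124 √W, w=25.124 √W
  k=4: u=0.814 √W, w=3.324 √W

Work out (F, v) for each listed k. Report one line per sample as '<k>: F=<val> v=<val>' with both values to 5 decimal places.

k=0: u−w=-31.41200, u+w=1.12800; √(b/2)=0.63087, √(2b)=1.26174; F=0.63087×(-31.412)=-19.81696, v=1.12800/1.26174=0.89400
k=1: u−w=-29.40100, u+w=-23.24700; √(b/2)=0.63087, √(2b)=1.26174; F=0.63087×(-29.401)=-18.54828, v=-23.24700/1.26174=-18.42449
k=2: u−w=7.54100, u+w=-7.94300; √(b/2)=0.63087, √(2b)=1.26174; F=0.63087×7.541=4.75741, v=-7.94300/1.26174=-6.29525
k=3: u−w=-8.00000, u+w=42.24800; √(b/2)=0.63087, √(2b)=1.26174; F=0.63087×(-8.0)=-5.04698, v=42.24800/1.26174=33.48379
k=4: u−w=-2.51000, u+w=4.13800; √(b/2)=0.63087, √(2b)=1.26174; F=0.63087×(-2.51)=-1.58349, v=4.13800/1.26174=3.27959

0: F=-19.81696 v=0.89400
1: F=-18.54828 v=-18.42449
2: F=4.75741 v=-6.29525
3: F=-5.04698 v=33.48379
4: F=-1.58349 v=3.27959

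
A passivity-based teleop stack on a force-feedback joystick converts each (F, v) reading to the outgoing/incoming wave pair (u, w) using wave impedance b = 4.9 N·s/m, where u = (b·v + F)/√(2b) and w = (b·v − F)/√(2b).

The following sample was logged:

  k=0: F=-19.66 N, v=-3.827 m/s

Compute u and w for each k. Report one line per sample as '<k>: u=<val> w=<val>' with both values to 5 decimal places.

0: u=-12.27036 w=0.28995

k=0: b·v=4.9×(-3.827)=-18.75230; √(2b)=3.13050; u=(-18.75230+(-19.66))/3.13050=-12.27036, w=(-18.75230−(-19.66))/3.13050=0.28995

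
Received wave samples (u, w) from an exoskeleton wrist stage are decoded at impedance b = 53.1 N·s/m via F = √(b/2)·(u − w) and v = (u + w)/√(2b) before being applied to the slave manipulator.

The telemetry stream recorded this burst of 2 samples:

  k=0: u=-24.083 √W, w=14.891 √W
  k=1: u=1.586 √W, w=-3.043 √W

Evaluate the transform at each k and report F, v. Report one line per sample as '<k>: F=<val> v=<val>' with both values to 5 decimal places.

k=0: u−w=-38.97400, u+w=-9.19200; √(b/2)=5.15267, √(2b)=10.30534; F=5.15267×(-38.974)=-200.82013, v=-9.19200/10.30534=-0.89196
k=1: u−w=4.62900, u+w=-1.45700; √(b/2)=5.15267, √(2b)=10.30534; F=5.15267×4.629=23.85171, v=-1.45700/10.30534=-0.14138

0: F=-200.82013 v=-0.89196
1: F=23.85171 v=-0.14138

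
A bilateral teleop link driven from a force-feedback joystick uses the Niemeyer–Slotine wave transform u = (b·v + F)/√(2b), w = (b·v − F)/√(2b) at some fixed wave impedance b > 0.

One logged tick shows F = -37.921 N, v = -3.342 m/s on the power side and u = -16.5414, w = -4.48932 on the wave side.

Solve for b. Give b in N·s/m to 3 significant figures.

u + w = -21.0307;  u + w = √(2b)·v, so √(2b) = -21.0307/(-3.342) = 6.2929.
b = (√(2b))²/2 = 39.6000/2 = 19.8000.
(Check via u − w = 2F/√(2b): u − w = -12.0521, 2F/√(2b) = -12.0521.)

b = 19.8 N·s/m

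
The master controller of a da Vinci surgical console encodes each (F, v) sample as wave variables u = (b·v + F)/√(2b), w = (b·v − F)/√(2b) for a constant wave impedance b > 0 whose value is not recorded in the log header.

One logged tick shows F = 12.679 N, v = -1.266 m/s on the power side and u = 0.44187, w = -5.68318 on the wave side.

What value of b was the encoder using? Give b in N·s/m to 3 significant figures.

b = 8.57 N·s/m

u + w = -5.24131;  u + w = √(2b)·v, so √(2b) = -5.24131/(-1.266) = 4.14006.
b = (√(2b))²/2 = 17.14006/2 = 8.57003.
(Check via u − w = 2F/√(2b): u − w = 6.12505, 2F/√(2b) = 6.12504.)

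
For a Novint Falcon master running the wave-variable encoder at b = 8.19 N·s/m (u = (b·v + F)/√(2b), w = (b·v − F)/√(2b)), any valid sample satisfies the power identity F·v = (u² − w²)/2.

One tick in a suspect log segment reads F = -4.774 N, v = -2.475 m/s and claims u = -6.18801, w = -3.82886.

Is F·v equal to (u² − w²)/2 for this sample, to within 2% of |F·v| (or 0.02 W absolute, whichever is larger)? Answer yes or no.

yes

F·v = (-4.774)×(-2.475) = 11.8156 W.
(u² − w²)/2 = (38.2915 − 14.6602)/2 = 11.8156 W.
|Δ| = 0.0000;  2% of max(1, |F·v|) = 0.2363.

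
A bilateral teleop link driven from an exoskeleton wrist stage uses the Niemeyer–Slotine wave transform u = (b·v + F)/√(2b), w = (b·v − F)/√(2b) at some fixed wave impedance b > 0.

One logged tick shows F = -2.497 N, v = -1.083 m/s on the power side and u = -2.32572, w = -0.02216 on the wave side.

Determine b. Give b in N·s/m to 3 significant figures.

u + w = -2.3479;  u + w = √(2b)·v, so √(2b) = -2.3479/(-1.083) = 2.1679.
b = (√(2b))²/2 = 4.7000/2 = 2.3500.
(Check via u − w = 2F/√(2b): u − w = -2.3036, 2F/√(2b) = -2.3036.)

b = 2.35 N·s/m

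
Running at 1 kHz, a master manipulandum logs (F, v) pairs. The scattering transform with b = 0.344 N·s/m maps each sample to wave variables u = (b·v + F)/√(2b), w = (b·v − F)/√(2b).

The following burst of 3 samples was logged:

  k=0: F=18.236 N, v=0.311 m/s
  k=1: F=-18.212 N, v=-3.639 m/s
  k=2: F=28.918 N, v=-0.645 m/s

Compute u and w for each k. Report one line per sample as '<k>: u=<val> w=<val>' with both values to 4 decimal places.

k=0: b·v=0.344×0.311=0.1070; √(2b)=0.8295; u=(0.1070+18.236)/0.8295=22.1144, w=(0.1070−18.236)/0.8295=-21.8565
k=1: b·v=0.344×(-3.639)=-1.2518; √(2b)=0.8295; u=(-1.2518+(-18.212))/0.8295=-23.4657, w=(-1.2518−(-18.212))/0.8295=20.4473
k=2: b·v=0.344×(-0.645)=-0.2219; √(2b)=0.8295; u=(-0.2219+28.918)/0.8295=34.5962, w=(-0.2219−28.918)/0.8295=-35.1312

0: u=22.1144 w=-21.8565
1: u=-23.4657 w=20.4473
2: u=34.5962 w=-35.1312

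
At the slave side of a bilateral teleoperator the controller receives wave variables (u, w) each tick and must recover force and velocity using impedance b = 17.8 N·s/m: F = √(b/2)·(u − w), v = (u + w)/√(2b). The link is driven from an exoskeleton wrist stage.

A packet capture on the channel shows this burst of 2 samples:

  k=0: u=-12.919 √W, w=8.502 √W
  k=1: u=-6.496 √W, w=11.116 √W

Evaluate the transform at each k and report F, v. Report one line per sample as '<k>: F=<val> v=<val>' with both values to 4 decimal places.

k=0: u−w=-21.4210, u+w=-4.4170; √(b/2)=2.9833, √(2b)=5.9666; F=2.9833×(-21.421)=-63.9050, v=-4.4170/5.9666=-0.7403
k=1: u−w=-17.6120, u+w=4.6200; √(b/2)=2.9833, √(2b)=5.9666; F=2.9833×(-17.612)=-52.5416, v=4.6200/5.9666=0.7743

0: F=-63.9050 v=-0.7403
1: F=-52.5416 v=0.7743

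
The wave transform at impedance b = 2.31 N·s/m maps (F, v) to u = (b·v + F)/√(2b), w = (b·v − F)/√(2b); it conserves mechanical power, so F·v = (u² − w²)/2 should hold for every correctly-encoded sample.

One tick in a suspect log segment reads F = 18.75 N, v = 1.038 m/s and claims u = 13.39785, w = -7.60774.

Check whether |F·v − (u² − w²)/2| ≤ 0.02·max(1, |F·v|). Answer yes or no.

no

F·v = 18.75×1.038 = 19.46250 W.
(u² − w²)/2 = (179.50238 − 57.87771)/2 = 60.81234 W.
|Δ| = 41.34984;  2% of max(1, |F·v|) = 0.38925.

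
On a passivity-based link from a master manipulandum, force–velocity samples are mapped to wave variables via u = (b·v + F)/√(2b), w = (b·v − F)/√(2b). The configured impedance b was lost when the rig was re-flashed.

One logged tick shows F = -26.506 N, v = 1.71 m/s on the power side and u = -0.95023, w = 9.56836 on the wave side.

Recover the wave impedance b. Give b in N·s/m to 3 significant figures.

u + w = 8.6181;  u + w = √(2b)·v, so √(2b) = 8.6181/1.71 = 5.0398.
b = (√(2b))²/2 = 25.4000/2 = 12.7000.
(Check via u − w = 2F/√(2b): u − w = -10.5186, 2F/√(2b) = -10.5186.)

b = 12.7 N·s/m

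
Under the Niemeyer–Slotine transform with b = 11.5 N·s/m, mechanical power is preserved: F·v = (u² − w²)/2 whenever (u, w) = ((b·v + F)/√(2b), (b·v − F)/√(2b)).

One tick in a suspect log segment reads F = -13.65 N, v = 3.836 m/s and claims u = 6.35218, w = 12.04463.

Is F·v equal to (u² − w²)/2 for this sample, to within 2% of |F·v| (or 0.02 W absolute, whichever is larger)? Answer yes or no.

F·v = (-13.65)×3.836 = -52.3614 W.
(u² − w²)/2 = (40.3502 − 145.0731)/2 = -52.3615 W.
|Δ| = 0.0001;  2% of max(1, |F·v|) = 1.0472.

yes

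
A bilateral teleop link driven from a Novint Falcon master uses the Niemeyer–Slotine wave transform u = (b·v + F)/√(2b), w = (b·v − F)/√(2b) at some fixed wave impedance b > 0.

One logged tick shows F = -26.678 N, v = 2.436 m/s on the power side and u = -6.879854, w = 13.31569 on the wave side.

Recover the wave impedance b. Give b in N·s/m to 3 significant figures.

b = 3.49 N·s/m

u + w = 6.435836;  u + w = √(2b)·v, so √(2b) = 6.435836/2.436 = 2.641969.
b = (√(2b))²/2 = 6.979999/2 = 3.490000.
(Check via u − w = 2F/√(2b): u − w = -20.195544, 2F/√(2b) = -20.195545.)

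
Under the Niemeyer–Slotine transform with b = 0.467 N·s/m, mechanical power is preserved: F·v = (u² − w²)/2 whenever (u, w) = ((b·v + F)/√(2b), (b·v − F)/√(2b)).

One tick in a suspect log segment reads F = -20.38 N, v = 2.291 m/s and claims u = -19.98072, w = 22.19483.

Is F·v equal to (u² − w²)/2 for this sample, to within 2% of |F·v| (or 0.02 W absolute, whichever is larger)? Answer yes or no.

F·v = (-20.38)×2.291 = -46.69058 W.
(u² − w²)/2 = (399.22917 − 492.61048)/2 = -46.69065 W.
|Δ| = 0.00007;  2% of max(1, |F·v|) = 0.93381.

yes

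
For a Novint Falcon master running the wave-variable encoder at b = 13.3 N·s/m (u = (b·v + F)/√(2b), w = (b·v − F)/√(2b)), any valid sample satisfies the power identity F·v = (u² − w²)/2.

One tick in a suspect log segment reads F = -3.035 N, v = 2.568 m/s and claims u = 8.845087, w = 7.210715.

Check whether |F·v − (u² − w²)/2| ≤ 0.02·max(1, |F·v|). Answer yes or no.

no

F·v = (-3.035)×2.568 = -7.793880 W.
(u² − w²)/2 = (78.235564 − 51.994411)/2 = 13.120577 W.
|Δ| = 20.914457;  2% of max(1, |F·v|) = 0.155878.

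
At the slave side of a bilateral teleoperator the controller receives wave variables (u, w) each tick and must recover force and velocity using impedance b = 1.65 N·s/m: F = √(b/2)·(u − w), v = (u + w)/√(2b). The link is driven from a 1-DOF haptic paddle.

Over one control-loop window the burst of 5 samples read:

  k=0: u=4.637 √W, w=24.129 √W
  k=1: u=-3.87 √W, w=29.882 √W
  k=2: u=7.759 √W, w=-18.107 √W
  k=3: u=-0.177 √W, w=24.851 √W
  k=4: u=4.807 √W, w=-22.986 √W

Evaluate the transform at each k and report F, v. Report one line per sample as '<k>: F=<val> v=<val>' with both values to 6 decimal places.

0: F=-17.704488 v=15.835162
1: F=-30.656776 v=14.319135
2: F=23.493961 v=-5.696387
3: F=-22.732810 v=13.582590
4: F=25.244246 v=-10.007210

k=0: u−w=-19.492000, u+w=28.766000; √(b/2)=0.908295, √(2b)=1.816590; F=0.908295×(-19.492)=-17.704488, v=28.766000/1.816590=15.835162
k=1: u−w=-33.752000, u+w=26.012000; √(b/2)=0.908295, √(2b)=1.816590; F=0.908295×(-33.752)=-30.656776, v=26.012000/1.816590=14.319135
k=2: u−w=25.866000, u+w=-10.348000; √(b/2)=0.908295, √(2b)=1.816590; F=0.908295×25.866=23.493961, v=-10.348000/1.816590=-5.696387
k=3: u−w=-25.028000, u+w=24.674000; √(b/2)=0.908295, √(2b)=1.816590; F=0.908295×(-25.028)=-22.732810, v=24.674000/1.816590=13.582590
k=4: u−w=27.793000, u+w=-18.179000; √(b/2)=0.908295, √(2b)=1.816590; F=0.908295×27.793=25.244246, v=-18.179000/1.816590=-10.007210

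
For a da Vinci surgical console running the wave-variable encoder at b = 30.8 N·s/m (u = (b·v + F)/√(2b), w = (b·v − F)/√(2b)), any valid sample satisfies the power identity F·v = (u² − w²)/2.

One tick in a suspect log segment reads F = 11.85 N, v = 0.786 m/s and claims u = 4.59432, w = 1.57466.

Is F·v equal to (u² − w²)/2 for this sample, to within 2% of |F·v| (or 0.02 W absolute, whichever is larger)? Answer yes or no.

F·v = 11.85×0.786 = 9.3141 W.
(u² − w²)/2 = (21.1078 − 2.4796)/2 = 9.3141 W.
|Δ| = 0.0000;  2% of max(1, |F·v|) = 0.1863.

yes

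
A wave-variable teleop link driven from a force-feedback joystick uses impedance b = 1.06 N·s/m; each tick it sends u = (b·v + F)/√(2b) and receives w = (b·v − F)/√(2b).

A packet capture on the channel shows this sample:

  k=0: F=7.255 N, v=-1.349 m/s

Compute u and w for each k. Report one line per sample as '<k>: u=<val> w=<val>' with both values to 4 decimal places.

0: u=4.0007 w=-5.9648

k=0: b·v=1.06×(-1.349)=-1.4299; √(2b)=1.4560; u=(-1.4299+7.255)/1.4560=4.0007, w=(-1.4299−7.255)/1.4560=-5.9648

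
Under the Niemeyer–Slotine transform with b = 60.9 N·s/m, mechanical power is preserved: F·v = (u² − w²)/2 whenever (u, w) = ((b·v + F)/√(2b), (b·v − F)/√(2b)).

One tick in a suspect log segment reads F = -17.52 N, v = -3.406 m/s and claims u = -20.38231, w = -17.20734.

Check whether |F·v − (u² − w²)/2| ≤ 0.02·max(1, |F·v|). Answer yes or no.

yes

F·v = (-17.52)×(-3.406) = 59.6731 W.
(u² − w²)/2 = (415.4386 − 296.0925)/2 = 59.6730 W.
|Δ| = 0.0001;  2% of max(1, |F·v|) = 1.1935.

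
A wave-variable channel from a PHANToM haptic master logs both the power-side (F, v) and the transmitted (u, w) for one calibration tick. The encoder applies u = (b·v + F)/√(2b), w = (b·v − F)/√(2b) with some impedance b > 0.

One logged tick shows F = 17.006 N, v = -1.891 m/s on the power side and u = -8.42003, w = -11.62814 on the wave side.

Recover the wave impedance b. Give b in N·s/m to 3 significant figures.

b = 56.2 N·s/m

u + w = -20.04817;  u + w = √(2b)·v, so √(2b) = -20.04817/(-1.891) = 10.60189.
b = (√(2b))²/2 = 112.40003/2 = 56.20001.
(Check via u − w = 2F/√(2b): u − w = 3.20811, 2F/√(2b) = 3.20811.)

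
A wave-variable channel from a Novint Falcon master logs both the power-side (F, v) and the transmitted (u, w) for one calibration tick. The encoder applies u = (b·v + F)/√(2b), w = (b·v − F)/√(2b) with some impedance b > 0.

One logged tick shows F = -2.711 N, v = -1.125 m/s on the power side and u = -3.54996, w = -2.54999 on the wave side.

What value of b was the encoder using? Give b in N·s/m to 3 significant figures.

u + w = -6.09995;  u + w = √(2b)·v, so √(2b) = -6.09995/(-1.125) = 5.42218.
b = (√(2b))²/2 = 29.40001/2 = 14.70001.
(Check via u − w = 2F/√(2b): u − w = -0.99997, 2F/√(2b) = -0.99997.)

b = 14.7 N·s/m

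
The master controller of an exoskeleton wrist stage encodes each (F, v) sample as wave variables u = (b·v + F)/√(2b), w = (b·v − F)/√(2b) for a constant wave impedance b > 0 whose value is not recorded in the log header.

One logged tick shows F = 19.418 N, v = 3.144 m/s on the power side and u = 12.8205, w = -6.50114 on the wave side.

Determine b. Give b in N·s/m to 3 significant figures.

u + w = 6.31936;  u + w = √(2b)·v, so √(2b) = 6.31936/3.144 = 2.00997.
b = (√(2b))²/2 = 4.04000/2 = 2.02000.
(Check via u − w = 2F/√(2b): u − w = 19.32164, 2F/√(2b) = 19.32164.)

b = 2.02 N·s/m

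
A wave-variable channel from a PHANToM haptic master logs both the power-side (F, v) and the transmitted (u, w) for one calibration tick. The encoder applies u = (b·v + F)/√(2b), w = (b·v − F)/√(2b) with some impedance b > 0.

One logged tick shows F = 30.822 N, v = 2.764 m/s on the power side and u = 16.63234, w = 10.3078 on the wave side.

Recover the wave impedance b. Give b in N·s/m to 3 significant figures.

u + w = 26.94014;  u + w = √(2b)·v, so √(2b) = 26.94014/2.764 = 9.74679.
b = (√(2b))²/2 = 95.00000/2 = 47.50000.
(Check via u − w = 2F/√(2b): u − w = 6.32454, 2F/√(2b) = 6.32454.)

b = 47.5 N·s/m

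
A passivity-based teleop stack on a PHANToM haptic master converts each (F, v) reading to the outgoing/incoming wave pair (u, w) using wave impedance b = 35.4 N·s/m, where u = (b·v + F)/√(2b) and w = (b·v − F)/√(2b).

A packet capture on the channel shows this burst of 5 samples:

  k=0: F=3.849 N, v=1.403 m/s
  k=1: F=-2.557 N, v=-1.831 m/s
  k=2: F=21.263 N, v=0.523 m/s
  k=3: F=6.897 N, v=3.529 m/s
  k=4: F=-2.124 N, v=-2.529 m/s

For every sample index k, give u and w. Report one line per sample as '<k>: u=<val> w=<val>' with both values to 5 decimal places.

0: u=6.36005 w=5.44518
1: u=-8.00716 w=-7.39938
2: u=4.72735 w=-0.32668
3: u=15.66666 w=14.02731
4: u=-10.89228 w=-10.38742

k=0: b·v=35.4×1.403=49.66620; √(2b)=8.41427; u=(49.66620+3.849)/8.41427=6.36005, w=(49.66620−3.849)/8.41427=5.44518
k=1: b·v=35.4×(-1.831)=-64.81740; √(2b)=8.41427; u=(-64.81740+(-2.557))/8.41427=-8.00716, w=(-64.81740−(-2.557))/8.41427=-7.39938
k=2: b·v=35.4×0.523=18.51420; √(2b)=8.41427; u=(18.51420+21.263)/8.41427=4.72735, w=(18.51420−21.263)/8.41427=-0.32668
k=3: b·v=35.4×3.529=124.92660; √(2b)=8.41427; u=(124.92660+6.897)/8.41427=15.66666, w=(124.92660−6.897)/8.41427=14.02731
k=4: b·v=35.4×(-2.529)=-89.52660; √(2b)=8.41427; u=(-89.52660+(-2.124))/8.41427=-10.89228, w=(-89.52660−(-2.124))/8.41427=-10.38742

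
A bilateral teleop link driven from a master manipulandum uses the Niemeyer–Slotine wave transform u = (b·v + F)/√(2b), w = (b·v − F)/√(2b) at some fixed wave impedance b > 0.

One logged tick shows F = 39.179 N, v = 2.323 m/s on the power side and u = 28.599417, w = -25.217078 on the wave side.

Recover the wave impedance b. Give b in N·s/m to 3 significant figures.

b = 1.06 N·s/m

u + w = 3.382339;  u + w = √(2b)·v, so √(2b) = 3.382339/2.323 = 1.456022.
b = (√(2b))²/2 = 2.120000/2 = 1.060000.
(Check via u − w = 2F/√(2b): u − w = 53.816495, 2F/√(2b) = 53.816496.)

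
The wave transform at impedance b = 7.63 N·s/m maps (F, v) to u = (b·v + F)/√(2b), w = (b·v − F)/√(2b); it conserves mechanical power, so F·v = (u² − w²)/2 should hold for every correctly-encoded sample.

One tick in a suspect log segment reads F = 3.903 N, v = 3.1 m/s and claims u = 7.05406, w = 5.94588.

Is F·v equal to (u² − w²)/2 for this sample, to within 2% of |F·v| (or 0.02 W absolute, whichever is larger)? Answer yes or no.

F·v = 3.903×3.1 = 12.09930 W.
(u² − w²)/2 = (49.75976 − 35.35349)/2 = 7.20314 W.
|Δ| = 4.89616;  2% of max(1, |F·v|) = 0.24199.

no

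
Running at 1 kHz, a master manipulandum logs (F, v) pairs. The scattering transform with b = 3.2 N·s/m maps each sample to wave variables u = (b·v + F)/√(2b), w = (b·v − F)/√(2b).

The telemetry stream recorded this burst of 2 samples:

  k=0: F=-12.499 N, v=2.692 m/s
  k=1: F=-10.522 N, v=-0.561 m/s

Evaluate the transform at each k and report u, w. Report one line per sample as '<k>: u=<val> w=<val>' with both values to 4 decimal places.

k=0: b·v=3.2×2.692=8.6144; √(2b)=2.5298; u=(8.6144+(-12.499))/2.5298=-1.5355, w=(8.6144−(-12.499))/2.5298=8.3458
k=1: b·v=3.2×(-0.561)=-1.7952; √(2b)=2.5298; u=(-1.7952+(-10.522))/2.5298=-4.8688, w=(-1.7952−(-10.522))/2.5298=3.4496

0: u=-1.5355 w=8.3458
1: u=-4.8688 w=3.4496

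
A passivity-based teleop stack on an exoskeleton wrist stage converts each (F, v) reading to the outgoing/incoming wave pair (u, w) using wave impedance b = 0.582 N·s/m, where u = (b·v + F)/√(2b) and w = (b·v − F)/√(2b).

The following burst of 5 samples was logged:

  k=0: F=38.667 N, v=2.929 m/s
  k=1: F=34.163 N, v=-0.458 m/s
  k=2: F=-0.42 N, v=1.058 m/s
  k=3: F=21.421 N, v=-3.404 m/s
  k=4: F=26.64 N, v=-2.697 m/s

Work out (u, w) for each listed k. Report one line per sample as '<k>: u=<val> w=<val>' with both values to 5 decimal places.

0: u=37.41970 w=-34.25964
1: u=31.41794 w=-31.91207
2: u=0.18144 w=0.96002
3: u=18.01843 w=-21.69096
4: u=23.23720 w=-26.14696

k=0: b·v=0.582×2.929=1.70468; √(2b)=1.07889; u=(1.70468+38.667)/1.07889=37.41970, w=(1.70468−38.667)/1.07889=-34.25964
k=1: b·v=0.582×(-0.458)=-0.26656; √(2b)=1.07889; u=(-0.26656+34.163)/1.07889=31.41794, w=(-0.26656−34.163)/1.07889=-31.91207
k=2: b·v=0.582×1.058=0.61576; √(2b)=1.07889; u=(0.61576+(-0.42))/1.07889=0.18144, w=(0.61576−(-0.42))/1.07889=0.96002
k=3: b·v=0.582×(-3.404)=-1.98113; √(2b)=1.07889; u=(-1.98113+21.421)/1.07889=18.01843, w=(-1.98113−21.421)/1.07889=-21.69096
k=4: b·v=0.582×(-2.697)=-1.56965; √(2b)=1.07889; u=(-1.56965+26.64)/1.07889=23.23720, w=(-1.56965−26.64)/1.07889=-26.14696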